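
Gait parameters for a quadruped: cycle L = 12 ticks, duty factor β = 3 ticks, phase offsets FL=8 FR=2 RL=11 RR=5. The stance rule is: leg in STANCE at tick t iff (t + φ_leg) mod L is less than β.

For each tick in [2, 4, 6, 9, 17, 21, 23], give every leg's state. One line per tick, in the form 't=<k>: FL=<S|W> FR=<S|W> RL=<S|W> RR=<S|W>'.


t=2: phase=(10,4,1,7) vs β=3 → FL=W FR=W RL=S RR=W
t=4: phase=(0,6,3,9) vs β=3 → FL=S FR=W RL=W RR=W
t=6: phase=(2,8,5,11) vs β=3 → FL=S FR=W RL=W RR=W
t=9: phase=(5,11,8,2) vs β=3 → FL=W FR=W RL=W RR=S
t=17: phase=(1,7,4,10) vs β=3 → FL=S FR=W RL=W RR=W
t=21: phase=(5,11,8,2) vs β=3 → FL=W FR=W RL=W RR=S
t=23: phase=(7,1,10,4) vs β=3 → FL=W FR=S RL=W RR=W

t=2: FL=W FR=W RL=S RR=W
t=4: FL=S FR=W RL=W RR=W
t=6: FL=S FR=W RL=W RR=W
t=9: FL=W FR=W RL=W RR=S
t=17: FL=S FR=W RL=W RR=W
t=21: FL=W FR=W RL=W RR=S
t=23: FL=W FR=S RL=W RR=W


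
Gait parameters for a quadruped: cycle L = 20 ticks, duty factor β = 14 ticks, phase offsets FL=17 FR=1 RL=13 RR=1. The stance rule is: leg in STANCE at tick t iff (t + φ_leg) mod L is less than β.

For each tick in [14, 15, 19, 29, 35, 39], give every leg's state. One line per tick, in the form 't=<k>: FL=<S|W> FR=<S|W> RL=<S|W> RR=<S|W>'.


t=14: phase=(11,15,7,15) vs β=14 → FL=S FR=W RL=S RR=W
t=15: phase=(12,16,8,16) vs β=14 → FL=S FR=W RL=S RR=W
t=19: phase=(16,0,12,0) vs β=14 → FL=W FR=S RL=S RR=S
t=29: phase=(6,10,2,10) vs β=14 → FL=S FR=S RL=S RR=S
t=35: phase=(12,16,8,16) vs β=14 → FL=S FR=W RL=S RR=W
t=39: phase=(16,0,12,0) vs β=14 → FL=W FR=S RL=S RR=S

t=14: FL=S FR=W RL=S RR=W
t=15: FL=S FR=W RL=S RR=W
t=19: FL=W FR=S RL=S RR=S
t=29: FL=S FR=S RL=S RR=S
t=35: FL=S FR=W RL=S RR=W
t=39: FL=W FR=S RL=S RR=S


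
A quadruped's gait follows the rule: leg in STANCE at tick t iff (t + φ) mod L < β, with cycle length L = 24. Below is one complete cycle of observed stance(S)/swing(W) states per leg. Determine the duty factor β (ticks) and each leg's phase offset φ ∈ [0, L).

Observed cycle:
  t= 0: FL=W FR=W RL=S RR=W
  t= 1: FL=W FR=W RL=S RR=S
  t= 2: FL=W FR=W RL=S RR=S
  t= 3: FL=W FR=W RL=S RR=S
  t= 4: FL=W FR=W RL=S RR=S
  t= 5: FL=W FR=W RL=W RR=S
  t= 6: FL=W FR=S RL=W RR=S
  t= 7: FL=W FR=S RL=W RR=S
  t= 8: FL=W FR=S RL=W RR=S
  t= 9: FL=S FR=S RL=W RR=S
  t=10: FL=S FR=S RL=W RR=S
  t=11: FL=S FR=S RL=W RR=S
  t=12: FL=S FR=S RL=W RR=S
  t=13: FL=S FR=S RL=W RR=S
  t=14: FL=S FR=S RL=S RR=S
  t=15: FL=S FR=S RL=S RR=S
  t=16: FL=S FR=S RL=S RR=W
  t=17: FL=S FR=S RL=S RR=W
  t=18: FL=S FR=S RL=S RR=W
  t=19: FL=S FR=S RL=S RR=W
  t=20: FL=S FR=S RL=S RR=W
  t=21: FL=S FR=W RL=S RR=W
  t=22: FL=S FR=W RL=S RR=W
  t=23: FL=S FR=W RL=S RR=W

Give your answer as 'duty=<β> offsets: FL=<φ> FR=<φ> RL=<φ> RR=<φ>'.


duty=15 offsets: FL=15 FR=18 RL=10 RR=23

duty β = stance ticks per leg = 15
FL: stance ticks = 15; W→S at t=9 → φ=15
FR: stance ticks = 15; W→S at t=6 → φ=18
RL: stance ticks = 15; W→S at t=14 → φ=10
RR: stance ticks = 15; W→S at t=1 → φ=23


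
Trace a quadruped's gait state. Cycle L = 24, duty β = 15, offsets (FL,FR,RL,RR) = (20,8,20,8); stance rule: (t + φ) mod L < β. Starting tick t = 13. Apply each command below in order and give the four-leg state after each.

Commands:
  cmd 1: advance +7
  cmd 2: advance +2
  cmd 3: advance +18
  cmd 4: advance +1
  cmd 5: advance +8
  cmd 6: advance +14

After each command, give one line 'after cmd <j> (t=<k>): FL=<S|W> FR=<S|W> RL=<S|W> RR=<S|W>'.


start t=13: FL=S FR=W RL=S RR=W
cmd 1: advance +7 → t=20, phase=(16,4,16,4) → FL=W FR=S RL=W RR=S
cmd 2: advance +2 → t=22, phase=(18,6,18,6) → FL=W FR=S RL=W RR=S
cmd 3: advance +18 → t=40, phase=(12,0,12,0) → FL=S FR=S RL=S RR=S
cmd 4: advance +1 → t=41, phase=(13,1,13,1) → FL=S FR=S RL=S RR=S
cmd 5: advance +8 → t=49, phase=(21,9,21,9) → FL=W FR=S RL=W RR=S
cmd 6: advance +14 → t=63, phase=(11,23,11,23) → FL=S FR=W RL=S RR=W

after cmd 1 (t=20): FL=W FR=S RL=W RR=S
after cmd 2 (t=22): FL=W FR=S RL=W RR=S
after cmd 3 (t=40): FL=S FR=S RL=S RR=S
after cmd 4 (t=41): FL=S FR=S RL=S RR=S
after cmd 5 (t=49): FL=W FR=S RL=W RR=S
after cmd 6 (t=63): FL=S FR=W RL=S RR=W


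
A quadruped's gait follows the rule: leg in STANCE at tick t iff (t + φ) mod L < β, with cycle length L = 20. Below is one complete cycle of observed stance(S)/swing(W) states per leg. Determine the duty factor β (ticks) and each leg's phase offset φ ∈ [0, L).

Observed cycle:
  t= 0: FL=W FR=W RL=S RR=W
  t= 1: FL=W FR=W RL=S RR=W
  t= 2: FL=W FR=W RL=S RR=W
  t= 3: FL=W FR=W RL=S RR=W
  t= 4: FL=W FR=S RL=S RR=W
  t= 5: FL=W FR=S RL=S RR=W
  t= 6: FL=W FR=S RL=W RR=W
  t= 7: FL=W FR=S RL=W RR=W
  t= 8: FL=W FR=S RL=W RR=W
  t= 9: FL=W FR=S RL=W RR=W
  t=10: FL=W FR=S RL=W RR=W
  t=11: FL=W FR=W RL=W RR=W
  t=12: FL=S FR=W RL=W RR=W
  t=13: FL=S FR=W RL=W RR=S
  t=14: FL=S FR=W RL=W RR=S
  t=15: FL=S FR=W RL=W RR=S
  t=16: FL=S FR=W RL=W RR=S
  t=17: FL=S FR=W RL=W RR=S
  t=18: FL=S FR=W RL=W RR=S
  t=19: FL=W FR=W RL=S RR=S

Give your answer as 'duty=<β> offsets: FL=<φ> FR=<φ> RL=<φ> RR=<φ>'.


duty=7 offsets: FL=8 FR=16 RL=1 RR=7

duty β = stance ticks per leg = 7
FL: stance ticks = 7; W→S at t=12 → φ=8
FR: stance ticks = 7; W→S at t=4 → φ=16
RL: stance ticks = 7; W→S at t=19 → φ=1
RR: stance ticks = 7; W→S at t=13 → φ=7


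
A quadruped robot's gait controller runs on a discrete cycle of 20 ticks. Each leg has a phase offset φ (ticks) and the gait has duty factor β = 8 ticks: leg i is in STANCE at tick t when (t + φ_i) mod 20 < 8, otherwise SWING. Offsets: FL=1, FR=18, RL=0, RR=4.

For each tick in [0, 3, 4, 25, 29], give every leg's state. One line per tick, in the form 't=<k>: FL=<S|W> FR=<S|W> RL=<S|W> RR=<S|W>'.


t=0: phase=(1,18,0,4) vs β=8 → FL=S FR=W RL=S RR=S
t=3: phase=(4,1,3,7) vs β=8 → FL=S FR=S RL=S RR=S
t=4: phase=(5,2,4,8) vs β=8 → FL=S FR=S RL=S RR=W
t=25: phase=(6,3,5,9) vs β=8 → FL=S FR=S RL=S RR=W
t=29: phase=(10,7,9,13) vs β=8 → FL=W FR=S RL=W RR=W

t=0: FL=S FR=W RL=S RR=S
t=3: FL=S FR=S RL=S RR=S
t=4: FL=S FR=S RL=S RR=W
t=25: FL=S FR=S RL=S RR=W
t=29: FL=W FR=S RL=W RR=W


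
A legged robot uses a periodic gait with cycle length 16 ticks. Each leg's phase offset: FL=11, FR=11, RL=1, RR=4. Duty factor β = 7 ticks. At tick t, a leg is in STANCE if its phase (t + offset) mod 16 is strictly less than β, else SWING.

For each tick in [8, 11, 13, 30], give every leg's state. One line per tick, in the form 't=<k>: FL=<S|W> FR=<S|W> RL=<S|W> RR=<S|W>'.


t=8: FL=S FR=S RL=W RR=W
t=11: FL=S FR=S RL=W RR=W
t=13: FL=W FR=W RL=W RR=S
t=30: FL=W FR=W RL=W RR=S

t=8: phase=(3,3,9,12) vs β=7 → FL=S FR=S RL=W RR=W
t=11: phase=(6,6,12,15) vs β=7 → FL=S FR=S RL=W RR=W
t=13: phase=(8,8,14,1) vs β=7 → FL=W FR=W RL=W RR=S
t=30: phase=(9,9,15,2) vs β=7 → FL=W FR=W RL=W RR=S


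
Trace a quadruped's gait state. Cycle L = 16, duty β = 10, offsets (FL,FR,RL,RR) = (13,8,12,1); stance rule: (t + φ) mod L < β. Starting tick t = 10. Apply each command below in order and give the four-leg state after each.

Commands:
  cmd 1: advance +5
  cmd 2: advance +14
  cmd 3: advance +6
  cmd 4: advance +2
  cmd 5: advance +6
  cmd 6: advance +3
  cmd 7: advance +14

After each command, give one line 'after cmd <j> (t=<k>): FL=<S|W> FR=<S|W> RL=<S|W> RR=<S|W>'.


after cmd 1 (t=15): FL=W FR=S RL=W RR=S
after cmd 2 (t=29): FL=W FR=S RL=S RR=W
after cmd 3 (t=35): FL=S FR=W RL=W RR=S
after cmd 4 (t=37): FL=S FR=W RL=S RR=S
after cmd 5 (t=43): FL=S FR=S RL=S RR=W
after cmd 6 (t=46): FL=W FR=S RL=W RR=W
after cmd 7 (t=60): FL=S FR=S RL=S RR=W

start t=10: FL=S FR=S RL=S RR=W
cmd 1: advance +5 → t=15, phase=(12,7,11,0) → FL=W FR=S RL=W RR=S
cmd 2: advance +14 → t=29, phase=(10,5,9,14) → FL=W FR=S RL=S RR=W
cmd 3: advance +6 → t=35, phase=(0,11,15,4) → FL=S FR=W RL=W RR=S
cmd 4: advance +2 → t=37, phase=(2,13,1,6) → FL=S FR=W RL=S RR=S
cmd 5: advance +6 → t=43, phase=(8,3,7,12) → FL=S FR=S RL=S RR=W
cmd 6: advance +3 → t=46, phase=(11,6,10,15) → FL=W FR=S RL=W RR=W
cmd 7: advance +14 → t=60, phase=(9,4,8,13) → FL=S FR=S RL=S RR=W


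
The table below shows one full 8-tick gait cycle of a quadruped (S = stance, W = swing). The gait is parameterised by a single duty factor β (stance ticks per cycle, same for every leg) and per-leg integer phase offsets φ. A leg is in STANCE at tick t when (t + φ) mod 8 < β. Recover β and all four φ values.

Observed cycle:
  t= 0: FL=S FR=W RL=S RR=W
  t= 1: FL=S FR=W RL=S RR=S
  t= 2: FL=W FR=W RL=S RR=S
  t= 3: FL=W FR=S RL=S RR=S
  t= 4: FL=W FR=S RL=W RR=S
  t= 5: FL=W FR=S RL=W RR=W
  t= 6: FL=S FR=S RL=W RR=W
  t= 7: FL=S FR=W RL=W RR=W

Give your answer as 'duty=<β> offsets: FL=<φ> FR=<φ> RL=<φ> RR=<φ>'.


duty=4 offsets: FL=2 FR=5 RL=0 RR=7

duty β = stance ticks per leg = 4
FL: stance ticks = 4; W→S at t=6 → φ=2
FR: stance ticks = 4; W→S at t=3 → φ=5
RL: stance ticks = 4; W→S at t=0 → φ=0
RR: stance ticks = 4; W→S at t=1 → φ=7


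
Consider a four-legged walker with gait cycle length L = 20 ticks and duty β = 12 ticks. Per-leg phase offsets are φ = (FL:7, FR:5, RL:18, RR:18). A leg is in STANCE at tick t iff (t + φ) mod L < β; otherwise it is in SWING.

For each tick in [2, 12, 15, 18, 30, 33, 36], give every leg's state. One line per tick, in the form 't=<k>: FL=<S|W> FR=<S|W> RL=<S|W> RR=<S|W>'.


t=2: FL=S FR=S RL=S RR=S
t=12: FL=W FR=W RL=S RR=S
t=15: FL=S FR=S RL=W RR=W
t=18: FL=S FR=S RL=W RR=W
t=30: FL=W FR=W RL=S RR=S
t=33: FL=S FR=W RL=S RR=S
t=36: FL=S FR=S RL=W RR=W

t=2: phase=(9,7,0,0) vs β=12 → FL=S FR=S RL=S RR=S
t=12: phase=(19,17,10,10) vs β=12 → FL=W FR=W RL=S RR=S
t=15: phase=(2,0,13,13) vs β=12 → FL=S FR=S RL=W RR=W
t=18: phase=(5,3,16,16) vs β=12 → FL=S FR=S RL=W RR=W
t=30: phase=(17,15,8,8) vs β=12 → FL=W FR=W RL=S RR=S
t=33: phase=(0,18,11,11) vs β=12 → FL=S FR=W RL=S RR=S
t=36: phase=(3,1,14,14) vs β=12 → FL=S FR=S RL=W RR=W


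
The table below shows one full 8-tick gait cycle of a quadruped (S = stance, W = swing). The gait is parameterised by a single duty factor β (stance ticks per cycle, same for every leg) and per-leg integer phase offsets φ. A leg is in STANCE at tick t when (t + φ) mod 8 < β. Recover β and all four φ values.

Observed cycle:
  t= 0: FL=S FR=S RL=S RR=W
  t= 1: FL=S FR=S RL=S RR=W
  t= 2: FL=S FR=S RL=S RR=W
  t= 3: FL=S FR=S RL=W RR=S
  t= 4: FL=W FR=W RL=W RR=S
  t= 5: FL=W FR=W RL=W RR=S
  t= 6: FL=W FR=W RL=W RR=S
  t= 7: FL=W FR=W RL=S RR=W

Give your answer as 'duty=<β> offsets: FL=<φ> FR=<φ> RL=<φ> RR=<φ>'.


duty=4 offsets: FL=0 FR=0 RL=1 RR=5

duty β = stance ticks per leg = 4
FL: stance ticks = 4; W→S at t=0 → φ=0
FR: stance ticks = 4; W→S at t=0 → φ=0
RL: stance ticks = 4; W→S at t=7 → φ=1
RR: stance ticks = 4; W→S at t=3 → φ=5


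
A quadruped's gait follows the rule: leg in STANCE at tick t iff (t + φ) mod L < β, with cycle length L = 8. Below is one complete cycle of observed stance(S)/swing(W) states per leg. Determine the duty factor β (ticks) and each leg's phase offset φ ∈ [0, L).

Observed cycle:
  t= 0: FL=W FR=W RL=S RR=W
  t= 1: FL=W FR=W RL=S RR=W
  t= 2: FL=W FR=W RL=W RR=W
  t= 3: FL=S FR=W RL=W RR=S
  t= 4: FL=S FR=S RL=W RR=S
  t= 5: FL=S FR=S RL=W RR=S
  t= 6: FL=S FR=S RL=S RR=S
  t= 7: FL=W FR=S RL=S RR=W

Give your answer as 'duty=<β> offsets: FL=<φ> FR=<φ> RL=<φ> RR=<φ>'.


duty=4 offsets: FL=5 FR=4 RL=2 RR=5

duty β = stance ticks per leg = 4
FL: stance ticks = 4; W→S at t=3 → φ=5
FR: stance ticks = 4; W→S at t=4 → φ=4
RL: stance ticks = 4; W→S at t=6 → φ=2
RR: stance ticks = 4; W→S at t=3 → φ=5


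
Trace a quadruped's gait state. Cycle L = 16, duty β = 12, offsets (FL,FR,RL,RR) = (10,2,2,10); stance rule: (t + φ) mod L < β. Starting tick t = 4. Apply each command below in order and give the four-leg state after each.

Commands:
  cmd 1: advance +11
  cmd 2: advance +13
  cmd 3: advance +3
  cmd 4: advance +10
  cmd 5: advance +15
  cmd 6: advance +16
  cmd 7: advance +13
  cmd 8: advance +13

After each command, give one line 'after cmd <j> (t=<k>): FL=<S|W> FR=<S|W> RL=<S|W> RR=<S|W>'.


start t=4: FL=W FR=S RL=S RR=W
cmd 1: advance +11 → t=15, phase=(9,1,1,9) → FL=S FR=S RL=S RR=S
cmd 2: advance +13 → t=28, phase=(6,14,14,6) → FL=S FR=W RL=W RR=S
cmd 3: advance +3 → t=31, phase=(9,1,1,9) → FL=S FR=S RL=S RR=S
cmd 4: advance +10 → t=41, phase=(3,11,11,3) → FL=S FR=S RL=S RR=S
cmd 5: advance +15 → t=56, phase=(2,10,10,2) → FL=S FR=S RL=S RR=S
cmd 6: advance +16 → t=72, phase=(2,10,10,2) → FL=S FR=S RL=S RR=S
cmd 7: advance +13 → t=85, phase=(15,7,7,15) → FL=W FR=S RL=S RR=W
cmd 8: advance +13 → t=98, phase=(12,4,4,12) → FL=W FR=S RL=S RR=W

after cmd 1 (t=15): FL=S FR=S RL=S RR=S
after cmd 2 (t=28): FL=S FR=W RL=W RR=S
after cmd 3 (t=31): FL=S FR=S RL=S RR=S
after cmd 4 (t=41): FL=S FR=S RL=S RR=S
after cmd 5 (t=56): FL=S FR=S RL=S RR=S
after cmd 6 (t=72): FL=S FR=S RL=S RR=S
after cmd 7 (t=85): FL=W FR=S RL=S RR=W
after cmd 8 (t=98): FL=W FR=S RL=S RR=W


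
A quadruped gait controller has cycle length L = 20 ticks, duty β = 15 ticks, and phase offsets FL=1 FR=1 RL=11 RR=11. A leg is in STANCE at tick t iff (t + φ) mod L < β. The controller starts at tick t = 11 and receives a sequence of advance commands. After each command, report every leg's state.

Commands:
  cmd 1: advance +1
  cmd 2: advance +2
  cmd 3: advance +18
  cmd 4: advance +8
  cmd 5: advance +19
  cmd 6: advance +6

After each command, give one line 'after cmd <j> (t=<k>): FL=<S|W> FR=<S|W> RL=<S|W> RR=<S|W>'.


start t=11: FL=S FR=S RL=S RR=S
cmd 1: advance +1 → t=12, phase=(13,13,3,3) → FL=S FR=S RL=S RR=S
cmd 2: advance +2 → t=14, phase=(15,15,5,5) → FL=W FR=W RL=S RR=S
cmd 3: advance +18 → t=32, phase=(13,13,3,3) → FL=S FR=S RL=S RR=S
cmd 4: advance +8 → t=40, phase=(1,1,11,11) → FL=S FR=S RL=S RR=S
cmd 5: advance +19 → t=59, phase=(0,0,10,10) → FL=S FR=S RL=S RR=S
cmd 6: advance +6 → t=65, phase=(6,6,16,16) → FL=S FR=S RL=W RR=W

after cmd 1 (t=12): FL=S FR=S RL=S RR=S
after cmd 2 (t=14): FL=W FR=W RL=S RR=S
after cmd 3 (t=32): FL=S FR=S RL=S RR=S
after cmd 4 (t=40): FL=S FR=S RL=S RR=S
after cmd 5 (t=59): FL=S FR=S RL=S RR=S
after cmd 6 (t=65): FL=S FR=S RL=W RR=W


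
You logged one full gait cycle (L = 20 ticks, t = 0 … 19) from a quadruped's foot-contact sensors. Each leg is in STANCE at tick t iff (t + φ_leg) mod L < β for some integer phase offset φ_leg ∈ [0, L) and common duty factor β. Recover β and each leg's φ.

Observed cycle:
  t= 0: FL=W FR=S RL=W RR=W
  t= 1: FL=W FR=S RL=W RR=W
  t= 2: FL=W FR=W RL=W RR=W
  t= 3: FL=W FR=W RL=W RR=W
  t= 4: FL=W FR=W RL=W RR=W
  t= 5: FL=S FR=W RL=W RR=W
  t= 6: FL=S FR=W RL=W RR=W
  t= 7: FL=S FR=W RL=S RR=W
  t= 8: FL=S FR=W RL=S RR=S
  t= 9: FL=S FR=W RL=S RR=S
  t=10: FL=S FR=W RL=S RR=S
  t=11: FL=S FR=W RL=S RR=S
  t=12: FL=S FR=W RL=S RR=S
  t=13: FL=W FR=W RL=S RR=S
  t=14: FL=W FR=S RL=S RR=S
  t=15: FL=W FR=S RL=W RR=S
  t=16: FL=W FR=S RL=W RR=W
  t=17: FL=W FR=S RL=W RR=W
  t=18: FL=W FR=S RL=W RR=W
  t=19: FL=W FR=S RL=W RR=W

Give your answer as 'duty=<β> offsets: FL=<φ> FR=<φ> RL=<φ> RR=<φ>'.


duty=8 offsets: FL=15 FR=6 RL=13 RR=12

duty β = stance ticks per leg = 8
FL: stance ticks = 8; W→S at t=5 → φ=15
FR: stance ticks = 8; W→S at t=14 → φ=6
RL: stance ticks = 8; W→S at t=7 → φ=13
RR: stance ticks = 8; W→S at t=8 → φ=12


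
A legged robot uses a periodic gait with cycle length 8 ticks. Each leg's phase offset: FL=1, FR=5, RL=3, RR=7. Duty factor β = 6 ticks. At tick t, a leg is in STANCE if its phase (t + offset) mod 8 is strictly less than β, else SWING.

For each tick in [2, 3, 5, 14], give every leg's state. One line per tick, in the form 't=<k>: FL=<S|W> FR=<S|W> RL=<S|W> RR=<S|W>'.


t=2: FL=S FR=W RL=S RR=S
t=3: FL=S FR=S RL=W RR=S
t=5: FL=W FR=S RL=S RR=S
t=14: FL=W FR=S RL=S RR=S

t=2: phase=(3,7,5,1) vs β=6 → FL=S FR=W RL=S RR=S
t=3: phase=(4,0,6,2) vs β=6 → FL=S FR=S RL=W RR=S
t=5: phase=(6,2,0,4) vs β=6 → FL=W FR=S RL=S RR=S
t=14: phase=(7,3,1,5) vs β=6 → FL=W FR=S RL=S RR=S


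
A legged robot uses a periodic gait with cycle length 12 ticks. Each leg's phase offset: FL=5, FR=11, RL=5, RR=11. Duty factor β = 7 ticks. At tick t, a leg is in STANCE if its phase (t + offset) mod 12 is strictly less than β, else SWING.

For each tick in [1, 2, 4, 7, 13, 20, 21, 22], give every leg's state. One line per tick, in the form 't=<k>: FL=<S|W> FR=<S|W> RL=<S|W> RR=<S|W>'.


t=1: FL=S FR=S RL=S RR=S
t=2: FL=W FR=S RL=W RR=S
t=4: FL=W FR=S RL=W RR=S
t=7: FL=S FR=S RL=S RR=S
t=13: FL=S FR=S RL=S RR=S
t=20: FL=S FR=W RL=S RR=W
t=21: FL=S FR=W RL=S RR=W
t=22: FL=S FR=W RL=S RR=W

t=1: phase=(6,0,6,0) vs β=7 → FL=S FR=S RL=S RR=S
t=2: phase=(7,1,7,1) vs β=7 → FL=W FR=S RL=W RR=S
t=4: phase=(9,3,9,3) vs β=7 → FL=W FR=S RL=W RR=S
t=7: phase=(0,6,0,6) vs β=7 → FL=S FR=S RL=S RR=S
t=13: phase=(6,0,6,0) vs β=7 → FL=S FR=S RL=S RR=S
t=20: phase=(1,7,1,7) vs β=7 → FL=S FR=W RL=S RR=W
t=21: phase=(2,8,2,8) vs β=7 → FL=S FR=W RL=S RR=W
t=22: phase=(3,9,3,9) vs β=7 → FL=S FR=W RL=S RR=W


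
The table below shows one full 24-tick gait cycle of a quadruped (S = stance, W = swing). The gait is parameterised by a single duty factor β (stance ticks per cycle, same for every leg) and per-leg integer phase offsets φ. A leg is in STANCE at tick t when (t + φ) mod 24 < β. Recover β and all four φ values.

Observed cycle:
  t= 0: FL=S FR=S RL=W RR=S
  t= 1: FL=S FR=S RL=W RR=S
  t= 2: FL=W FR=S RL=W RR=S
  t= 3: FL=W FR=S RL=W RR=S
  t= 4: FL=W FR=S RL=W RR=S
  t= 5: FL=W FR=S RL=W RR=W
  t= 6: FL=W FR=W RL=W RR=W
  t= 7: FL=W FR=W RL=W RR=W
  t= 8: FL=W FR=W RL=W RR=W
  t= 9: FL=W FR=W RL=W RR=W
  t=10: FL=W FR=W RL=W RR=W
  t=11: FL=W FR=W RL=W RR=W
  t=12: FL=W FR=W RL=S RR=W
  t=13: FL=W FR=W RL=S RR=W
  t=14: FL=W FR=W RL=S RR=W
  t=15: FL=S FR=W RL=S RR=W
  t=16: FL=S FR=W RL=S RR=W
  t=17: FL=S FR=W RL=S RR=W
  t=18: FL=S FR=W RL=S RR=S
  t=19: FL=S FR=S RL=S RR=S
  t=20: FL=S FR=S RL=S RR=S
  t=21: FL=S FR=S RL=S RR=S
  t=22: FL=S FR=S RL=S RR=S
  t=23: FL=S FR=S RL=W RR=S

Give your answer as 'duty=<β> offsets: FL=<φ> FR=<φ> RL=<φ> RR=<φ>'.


duty=11 offsets: FL=9 FR=5 RL=12 RR=6

duty β = stance ticks per leg = 11
FL: stance ticks = 11; W→S at t=15 → φ=9
FR: stance ticks = 11; W→S at t=19 → φ=5
RL: stance ticks = 11; W→S at t=12 → φ=12
RR: stance ticks = 11; W→S at t=18 → φ=6


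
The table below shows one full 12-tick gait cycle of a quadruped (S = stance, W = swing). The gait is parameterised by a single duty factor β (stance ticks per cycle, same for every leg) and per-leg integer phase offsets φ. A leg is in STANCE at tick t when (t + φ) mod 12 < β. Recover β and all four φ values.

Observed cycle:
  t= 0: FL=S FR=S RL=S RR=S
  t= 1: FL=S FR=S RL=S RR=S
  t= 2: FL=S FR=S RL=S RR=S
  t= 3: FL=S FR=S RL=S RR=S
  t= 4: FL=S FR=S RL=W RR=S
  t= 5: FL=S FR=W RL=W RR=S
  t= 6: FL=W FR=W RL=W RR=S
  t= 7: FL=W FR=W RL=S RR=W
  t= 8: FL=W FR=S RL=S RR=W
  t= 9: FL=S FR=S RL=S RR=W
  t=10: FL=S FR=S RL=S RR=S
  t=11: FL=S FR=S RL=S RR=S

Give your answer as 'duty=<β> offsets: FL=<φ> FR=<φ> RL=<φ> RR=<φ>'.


duty β = stance ticks per leg = 9
FL: stance ticks = 9; W→S at t=9 → φ=3
FR: stance ticks = 9; W→S at t=8 → φ=4
RL: stance ticks = 9; W→S at t=7 → φ=5
RR: stance ticks = 9; W→S at t=10 → φ=2

duty=9 offsets: FL=3 FR=4 RL=5 RR=2


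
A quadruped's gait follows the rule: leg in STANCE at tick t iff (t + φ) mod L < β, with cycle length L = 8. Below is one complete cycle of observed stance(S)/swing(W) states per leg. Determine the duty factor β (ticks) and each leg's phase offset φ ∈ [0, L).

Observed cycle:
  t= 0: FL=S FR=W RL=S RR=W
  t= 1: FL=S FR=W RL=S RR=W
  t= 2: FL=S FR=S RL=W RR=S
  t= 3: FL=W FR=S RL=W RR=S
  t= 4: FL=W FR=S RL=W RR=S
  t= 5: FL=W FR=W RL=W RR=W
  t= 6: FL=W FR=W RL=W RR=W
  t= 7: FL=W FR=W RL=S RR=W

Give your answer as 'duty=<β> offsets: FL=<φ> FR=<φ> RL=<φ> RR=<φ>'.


duty=3 offsets: FL=0 FR=6 RL=1 RR=6

duty β = stance ticks per leg = 3
FL: stance ticks = 3; W→S at t=0 → φ=0
FR: stance ticks = 3; W→S at t=2 → φ=6
RL: stance ticks = 3; W→S at t=7 → φ=1
RR: stance ticks = 3; W→S at t=2 → φ=6


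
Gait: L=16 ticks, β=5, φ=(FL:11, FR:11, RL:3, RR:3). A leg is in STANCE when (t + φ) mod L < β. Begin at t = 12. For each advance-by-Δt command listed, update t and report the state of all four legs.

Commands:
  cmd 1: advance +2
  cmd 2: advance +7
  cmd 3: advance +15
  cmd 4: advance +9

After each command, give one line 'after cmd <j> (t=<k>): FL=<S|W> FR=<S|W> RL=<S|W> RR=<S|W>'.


after cmd 1 (t=14): FL=W FR=W RL=S RR=S
after cmd 2 (t=21): FL=S FR=S RL=W RR=W
after cmd 3 (t=36): FL=W FR=W RL=W RR=W
after cmd 4 (t=45): FL=W FR=W RL=S RR=S

start t=12: FL=W FR=W RL=W RR=W
cmd 1: advance +2 → t=14, phase=(9,9,1,1) → FL=W FR=W RL=S RR=S
cmd 2: advance +7 → t=21, phase=(0,0,8,8) → FL=S FR=S RL=W RR=W
cmd 3: advance +15 → t=36, phase=(15,15,7,7) → FL=W FR=W RL=W RR=W
cmd 4: advance +9 → t=45, phase=(8,8,0,0) → FL=W FR=W RL=S RR=S


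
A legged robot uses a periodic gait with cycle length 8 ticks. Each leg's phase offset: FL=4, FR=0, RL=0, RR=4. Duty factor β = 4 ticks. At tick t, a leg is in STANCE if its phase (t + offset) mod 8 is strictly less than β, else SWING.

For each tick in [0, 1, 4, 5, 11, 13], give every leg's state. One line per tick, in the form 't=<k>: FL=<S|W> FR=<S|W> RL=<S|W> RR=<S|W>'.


t=0: FL=W FR=S RL=S RR=W
t=1: FL=W FR=S RL=S RR=W
t=4: FL=S FR=W RL=W RR=S
t=5: FL=S FR=W RL=W RR=S
t=11: FL=W FR=S RL=S RR=W
t=13: FL=S FR=W RL=W RR=S

t=0: phase=(4,0,0,4) vs β=4 → FL=W FR=S RL=S RR=W
t=1: phase=(5,1,1,5) vs β=4 → FL=W FR=S RL=S RR=W
t=4: phase=(0,4,4,0) vs β=4 → FL=S FR=W RL=W RR=S
t=5: phase=(1,5,5,1) vs β=4 → FL=S FR=W RL=W RR=S
t=11: phase=(7,3,3,7) vs β=4 → FL=W FR=S RL=S RR=W
t=13: phase=(1,5,5,1) vs β=4 → FL=S FR=W RL=W RR=S


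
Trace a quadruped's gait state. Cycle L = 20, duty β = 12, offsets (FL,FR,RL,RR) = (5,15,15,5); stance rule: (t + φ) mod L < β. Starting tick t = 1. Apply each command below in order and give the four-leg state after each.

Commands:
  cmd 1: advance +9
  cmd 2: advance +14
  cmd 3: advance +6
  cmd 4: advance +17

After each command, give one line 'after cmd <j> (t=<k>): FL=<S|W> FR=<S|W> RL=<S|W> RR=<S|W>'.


start t=1: FL=S FR=W RL=W RR=S
cmd 1: advance +9 → t=10, phase=(15,5,5,15) → FL=W FR=S RL=S RR=W
cmd 2: advance +14 → t=24, phase=(9,19,19,9) → FL=S FR=W RL=W RR=S
cmd 3: advance +6 → t=30, phase=(15,5,5,15) → FL=W FR=S RL=S RR=W
cmd 4: advance +17 → t=47, phase=(12,2,2,12) → FL=W FR=S RL=S RR=W

after cmd 1 (t=10): FL=W FR=S RL=S RR=W
after cmd 2 (t=24): FL=S FR=W RL=W RR=S
after cmd 3 (t=30): FL=W FR=S RL=S RR=W
after cmd 4 (t=47): FL=W FR=S RL=S RR=W


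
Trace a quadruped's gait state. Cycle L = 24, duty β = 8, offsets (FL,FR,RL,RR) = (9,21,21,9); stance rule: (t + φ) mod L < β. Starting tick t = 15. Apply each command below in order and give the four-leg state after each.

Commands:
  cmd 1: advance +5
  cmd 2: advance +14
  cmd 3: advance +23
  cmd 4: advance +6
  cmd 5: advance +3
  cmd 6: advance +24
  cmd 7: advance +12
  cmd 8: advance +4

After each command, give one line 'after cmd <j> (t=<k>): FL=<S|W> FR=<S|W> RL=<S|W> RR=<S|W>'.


after cmd 1 (t=20): FL=S FR=W RL=W RR=S
after cmd 2 (t=34): FL=W FR=S RL=S RR=W
after cmd 3 (t=57): FL=W FR=S RL=S RR=W
after cmd 4 (t=63): FL=S FR=W RL=W RR=S
after cmd 5 (t=66): FL=S FR=W RL=W RR=S
after cmd 6 (t=90): FL=S FR=W RL=W RR=S
after cmd 7 (t=102): FL=W FR=S RL=S RR=W
after cmd 8 (t=106): FL=W FR=S RL=S RR=W

start t=15: FL=S FR=W RL=W RR=S
cmd 1: advance +5 → t=20, phase=(5,17,17,5) → FL=S FR=W RL=W RR=S
cmd 2: advance +14 → t=34, phase=(19,7,7,19) → FL=W FR=S RL=S RR=W
cmd 3: advance +23 → t=57, phase=(18,6,6,18) → FL=W FR=S RL=S RR=W
cmd 4: advance +6 → t=63, phase=(0,12,12,0) → FL=S FR=W RL=W RR=S
cmd 5: advance +3 → t=66, phase=(3,15,15,3) → FL=S FR=W RL=W RR=S
cmd 6: advance +24 → t=90, phase=(3,15,15,3) → FL=S FR=W RL=W RR=S
cmd 7: advance +12 → t=102, phase=(15,3,3,15) → FL=W FR=S RL=S RR=W
cmd 8: advance +4 → t=106, phase=(19,7,7,19) → FL=W FR=S RL=S RR=W


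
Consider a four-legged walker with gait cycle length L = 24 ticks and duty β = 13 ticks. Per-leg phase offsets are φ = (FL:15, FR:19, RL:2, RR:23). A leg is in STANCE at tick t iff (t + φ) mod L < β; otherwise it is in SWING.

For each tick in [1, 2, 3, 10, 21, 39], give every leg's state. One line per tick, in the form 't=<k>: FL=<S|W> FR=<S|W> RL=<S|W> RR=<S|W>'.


t=1: FL=W FR=W RL=S RR=S
t=2: FL=W FR=W RL=S RR=S
t=3: FL=W FR=W RL=S RR=S
t=10: FL=S FR=S RL=S RR=S
t=21: FL=S FR=W RL=W RR=W
t=39: FL=S FR=S RL=W RR=W

t=1: phase=(16,20,3,0) vs β=13 → FL=W FR=W RL=S RR=S
t=2: phase=(17,21,4,1) vs β=13 → FL=W FR=W RL=S RR=S
t=3: phase=(18,22,5,2) vs β=13 → FL=W FR=W RL=S RR=S
t=10: phase=(1,5,12,9) vs β=13 → FL=S FR=S RL=S RR=S
t=21: phase=(12,16,23,20) vs β=13 → FL=S FR=W RL=W RR=W
t=39: phase=(6,10,17,14) vs β=13 → FL=S FR=S RL=W RR=W


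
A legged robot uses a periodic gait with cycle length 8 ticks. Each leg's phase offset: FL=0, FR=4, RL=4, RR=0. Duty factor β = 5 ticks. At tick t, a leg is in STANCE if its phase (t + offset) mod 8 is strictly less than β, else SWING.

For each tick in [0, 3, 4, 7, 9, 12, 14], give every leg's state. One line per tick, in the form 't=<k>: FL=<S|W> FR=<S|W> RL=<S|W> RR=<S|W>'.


t=0: FL=S FR=S RL=S RR=S
t=3: FL=S FR=W RL=W RR=S
t=4: FL=S FR=S RL=S RR=S
t=7: FL=W FR=S RL=S RR=W
t=9: FL=S FR=W RL=W RR=S
t=12: FL=S FR=S RL=S RR=S
t=14: FL=W FR=S RL=S RR=W

t=0: phase=(0,4,4,0) vs β=5 → FL=S FR=S RL=S RR=S
t=3: phase=(3,7,7,3) vs β=5 → FL=S FR=W RL=W RR=S
t=4: phase=(4,0,0,4) vs β=5 → FL=S FR=S RL=S RR=S
t=7: phase=(7,3,3,7) vs β=5 → FL=W FR=S RL=S RR=W
t=9: phase=(1,5,5,1) vs β=5 → FL=S FR=W RL=W RR=S
t=12: phase=(4,0,0,4) vs β=5 → FL=S FR=S RL=S RR=S
t=14: phase=(6,2,2,6) vs β=5 → FL=W FR=S RL=S RR=W


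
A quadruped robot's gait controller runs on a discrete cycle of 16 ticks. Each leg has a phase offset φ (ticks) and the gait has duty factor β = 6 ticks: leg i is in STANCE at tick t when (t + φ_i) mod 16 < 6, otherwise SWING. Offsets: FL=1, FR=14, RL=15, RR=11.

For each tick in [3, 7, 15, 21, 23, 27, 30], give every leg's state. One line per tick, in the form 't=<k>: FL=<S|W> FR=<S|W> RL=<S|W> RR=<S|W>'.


t=3: phase=(4,1,2,14) vs β=6 → FL=S FR=S RL=S RR=W
t=7: phase=(8,5,6,2) vs β=6 → FL=W FR=S RL=W RR=S
t=15: phase=(0,13,14,10) vs β=6 → FL=S FR=W RL=W RR=W
t=21: phase=(6,3,4,0) vs β=6 → FL=W FR=S RL=S RR=S
t=23: phase=(8,5,6,2) vs β=6 → FL=W FR=S RL=W RR=S
t=27: phase=(12,9,10,6) vs β=6 → FL=W FR=W RL=W RR=W
t=30: phase=(15,12,13,9) vs β=6 → FL=W FR=W RL=W RR=W

t=3: FL=S FR=S RL=S RR=W
t=7: FL=W FR=S RL=W RR=S
t=15: FL=S FR=W RL=W RR=W
t=21: FL=W FR=S RL=S RR=S
t=23: FL=W FR=S RL=W RR=S
t=27: FL=W FR=W RL=W RR=W
t=30: FL=W FR=W RL=W RR=W


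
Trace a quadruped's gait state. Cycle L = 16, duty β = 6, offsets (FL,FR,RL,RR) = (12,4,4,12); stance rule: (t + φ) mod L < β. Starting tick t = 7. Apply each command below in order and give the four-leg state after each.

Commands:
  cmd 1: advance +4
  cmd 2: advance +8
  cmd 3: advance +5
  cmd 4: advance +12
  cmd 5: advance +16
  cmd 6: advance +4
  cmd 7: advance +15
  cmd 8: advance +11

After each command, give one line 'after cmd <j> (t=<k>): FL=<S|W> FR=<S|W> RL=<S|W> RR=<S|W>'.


start t=7: FL=S FR=W RL=W RR=S
cmd 1: advance +4 → t=11, phase=(7,15,15,7) → FL=W FR=W RL=W RR=W
cmd 2: advance +8 → t=19, phase=(15,7,7,15) → FL=W FR=W RL=W RR=W
cmd 3: advance +5 → t=24, phase=(4,12,12,4) → FL=S FR=W RL=W RR=S
cmd 4: advance +12 → t=36, phase=(0,8,8,0) → FL=S FR=W RL=W RR=S
cmd 5: advance +16 → t=52, phase=(0,8,8,0) → FL=S FR=W RL=W RR=S
cmd 6: advance +4 → t=56, phase=(4,12,12,4) → FL=S FR=W RL=W RR=S
cmd 7: advance +15 → t=71, phase=(3,11,11,3) → FL=S FR=W RL=W RR=S
cmd 8: advance +11 → t=82, phase=(14,6,6,14) → FL=W FR=W RL=W RR=W

after cmd 1 (t=11): FL=W FR=W RL=W RR=W
after cmd 2 (t=19): FL=W FR=W RL=W RR=W
after cmd 3 (t=24): FL=S FR=W RL=W RR=S
after cmd 4 (t=36): FL=S FR=W RL=W RR=S
after cmd 5 (t=52): FL=S FR=W RL=W RR=S
after cmd 6 (t=56): FL=S FR=W RL=W RR=S
after cmd 7 (t=71): FL=S FR=W RL=W RR=S
after cmd 8 (t=82): FL=W FR=W RL=W RR=W


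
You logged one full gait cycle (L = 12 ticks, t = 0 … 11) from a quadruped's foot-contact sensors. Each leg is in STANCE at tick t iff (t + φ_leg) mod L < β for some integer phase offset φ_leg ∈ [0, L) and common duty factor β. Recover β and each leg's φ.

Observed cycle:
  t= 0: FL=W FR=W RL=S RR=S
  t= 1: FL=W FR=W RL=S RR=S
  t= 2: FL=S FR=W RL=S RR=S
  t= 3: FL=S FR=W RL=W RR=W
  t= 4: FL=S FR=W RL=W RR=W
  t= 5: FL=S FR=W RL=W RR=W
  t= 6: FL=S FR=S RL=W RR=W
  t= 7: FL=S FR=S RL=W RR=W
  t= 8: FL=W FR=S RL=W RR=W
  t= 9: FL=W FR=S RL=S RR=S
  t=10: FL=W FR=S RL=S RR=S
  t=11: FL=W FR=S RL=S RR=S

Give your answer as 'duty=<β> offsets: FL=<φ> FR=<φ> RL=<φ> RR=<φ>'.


duty=6 offsets: FL=10 FR=6 RL=3 RR=3

duty β = stance ticks per leg = 6
FL: stance ticks = 6; W→S at t=2 → φ=10
FR: stance ticks = 6; W→S at t=6 → φ=6
RL: stance ticks = 6; W→S at t=9 → φ=3
RR: stance ticks = 6; W→S at t=9 → φ=3


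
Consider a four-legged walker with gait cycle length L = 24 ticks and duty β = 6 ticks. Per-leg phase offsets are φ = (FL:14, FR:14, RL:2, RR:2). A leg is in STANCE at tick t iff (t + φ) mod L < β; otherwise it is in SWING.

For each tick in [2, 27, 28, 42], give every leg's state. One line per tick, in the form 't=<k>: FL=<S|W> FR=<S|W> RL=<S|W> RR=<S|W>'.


t=2: phase=(16,16,4,4) vs β=6 → FL=W FR=W RL=S RR=S
t=27: phase=(17,17,5,5) vs β=6 → FL=W FR=W RL=S RR=S
t=28: phase=(18,18,6,6) vs β=6 → FL=W FR=W RL=W RR=W
t=42: phase=(8,8,20,20) vs β=6 → FL=W FR=W RL=W RR=W

t=2: FL=W FR=W RL=S RR=S
t=27: FL=W FR=W RL=S RR=S
t=28: FL=W FR=W RL=W RR=W
t=42: FL=W FR=W RL=W RR=W


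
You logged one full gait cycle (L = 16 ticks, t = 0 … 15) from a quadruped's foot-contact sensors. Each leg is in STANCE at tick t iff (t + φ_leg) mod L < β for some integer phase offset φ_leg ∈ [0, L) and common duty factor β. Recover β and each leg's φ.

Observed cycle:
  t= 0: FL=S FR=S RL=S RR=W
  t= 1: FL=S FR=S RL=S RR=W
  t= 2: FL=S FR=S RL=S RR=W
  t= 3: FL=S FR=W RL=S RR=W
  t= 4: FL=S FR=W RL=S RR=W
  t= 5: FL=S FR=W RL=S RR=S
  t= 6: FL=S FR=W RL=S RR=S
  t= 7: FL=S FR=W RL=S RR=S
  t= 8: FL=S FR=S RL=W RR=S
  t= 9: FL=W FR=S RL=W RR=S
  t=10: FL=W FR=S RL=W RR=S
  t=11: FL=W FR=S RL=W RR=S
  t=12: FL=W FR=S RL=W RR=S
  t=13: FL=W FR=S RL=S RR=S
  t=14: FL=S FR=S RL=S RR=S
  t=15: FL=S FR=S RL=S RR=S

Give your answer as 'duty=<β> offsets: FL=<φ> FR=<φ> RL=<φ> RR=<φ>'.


duty β = stance ticks per leg = 11
FL: stance ticks = 11; W→S at t=14 → φ=2
FR: stance ticks = 11; W→S at t=8 → φ=8
RL: stance ticks = 11; W→S at t=13 → φ=3
RR: stance ticks = 11; W→S at t=5 → φ=11

duty=11 offsets: FL=2 FR=8 RL=3 RR=11


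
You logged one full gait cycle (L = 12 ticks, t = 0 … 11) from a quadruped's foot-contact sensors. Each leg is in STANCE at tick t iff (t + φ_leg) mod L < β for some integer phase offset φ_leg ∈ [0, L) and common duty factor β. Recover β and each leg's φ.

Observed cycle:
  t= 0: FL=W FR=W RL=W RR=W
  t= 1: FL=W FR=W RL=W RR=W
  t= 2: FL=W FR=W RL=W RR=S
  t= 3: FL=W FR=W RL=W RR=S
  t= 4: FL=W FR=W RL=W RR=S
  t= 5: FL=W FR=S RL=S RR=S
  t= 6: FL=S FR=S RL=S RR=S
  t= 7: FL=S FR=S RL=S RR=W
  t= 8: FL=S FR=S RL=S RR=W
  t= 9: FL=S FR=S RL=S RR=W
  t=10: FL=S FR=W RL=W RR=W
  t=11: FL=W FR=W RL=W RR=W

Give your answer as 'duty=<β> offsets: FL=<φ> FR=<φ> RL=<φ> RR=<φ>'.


duty=5 offsets: FL=6 FR=7 RL=7 RR=10

duty β = stance ticks per leg = 5
FL: stance ticks = 5; W→S at t=6 → φ=6
FR: stance ticks = 5; W→S at t=5 → φ=7
RL: stance ticks = 5; W→S at t=5 → φ=7
RR: stance ticks = 5; W→S at t=2 → φ=10


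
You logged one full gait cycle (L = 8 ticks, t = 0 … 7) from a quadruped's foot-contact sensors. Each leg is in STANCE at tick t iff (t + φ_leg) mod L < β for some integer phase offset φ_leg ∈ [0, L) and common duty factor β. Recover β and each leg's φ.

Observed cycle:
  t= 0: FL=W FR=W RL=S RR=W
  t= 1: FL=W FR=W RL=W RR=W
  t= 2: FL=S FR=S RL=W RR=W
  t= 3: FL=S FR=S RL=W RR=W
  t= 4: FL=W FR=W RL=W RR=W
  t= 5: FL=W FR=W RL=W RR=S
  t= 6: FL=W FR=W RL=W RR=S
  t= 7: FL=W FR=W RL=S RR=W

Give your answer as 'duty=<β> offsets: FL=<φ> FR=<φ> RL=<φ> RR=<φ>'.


duty β = stance ticks per leg = 2
FL: stance ticks = 2; W→S at t=2 → φ=6
FR: stance ticks = 2; W→S at t=2 → φ=6
RL: stance ticks = 2; W→S at t=7 → φ=1
RR: stance ticks = 2; W→S at t=5 → φ=3

duty=2 offsets: FL=6 FR=6 RL=1 RR=3


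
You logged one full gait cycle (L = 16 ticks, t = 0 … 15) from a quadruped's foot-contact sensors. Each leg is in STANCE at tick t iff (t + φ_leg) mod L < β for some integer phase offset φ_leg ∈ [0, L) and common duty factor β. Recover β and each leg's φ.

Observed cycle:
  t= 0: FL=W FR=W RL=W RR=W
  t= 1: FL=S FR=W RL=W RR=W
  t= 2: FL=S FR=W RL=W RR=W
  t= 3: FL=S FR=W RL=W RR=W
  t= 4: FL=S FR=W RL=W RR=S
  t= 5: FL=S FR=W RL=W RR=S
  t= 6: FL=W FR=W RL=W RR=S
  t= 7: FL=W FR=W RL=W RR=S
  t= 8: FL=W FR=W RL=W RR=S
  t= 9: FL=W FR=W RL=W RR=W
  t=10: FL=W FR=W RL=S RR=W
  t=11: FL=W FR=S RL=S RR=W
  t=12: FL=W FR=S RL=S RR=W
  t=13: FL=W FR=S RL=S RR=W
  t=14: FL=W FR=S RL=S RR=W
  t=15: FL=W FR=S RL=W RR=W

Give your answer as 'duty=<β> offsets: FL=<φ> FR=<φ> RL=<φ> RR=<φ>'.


duty β = stance ticks per leg = 5
FL: stance ticks = 5; W→S at t=1 → φ=15
FR: stance ticks = 5; W→S at t=11 → φ=5
RL: stance ticks = 5; W→S at t=10 → φ=6
RR: stance ticks = 5; W→S at t=4 → φ=12

duty=5 offsets: FL=15 FR=5 RL=6 RR=12


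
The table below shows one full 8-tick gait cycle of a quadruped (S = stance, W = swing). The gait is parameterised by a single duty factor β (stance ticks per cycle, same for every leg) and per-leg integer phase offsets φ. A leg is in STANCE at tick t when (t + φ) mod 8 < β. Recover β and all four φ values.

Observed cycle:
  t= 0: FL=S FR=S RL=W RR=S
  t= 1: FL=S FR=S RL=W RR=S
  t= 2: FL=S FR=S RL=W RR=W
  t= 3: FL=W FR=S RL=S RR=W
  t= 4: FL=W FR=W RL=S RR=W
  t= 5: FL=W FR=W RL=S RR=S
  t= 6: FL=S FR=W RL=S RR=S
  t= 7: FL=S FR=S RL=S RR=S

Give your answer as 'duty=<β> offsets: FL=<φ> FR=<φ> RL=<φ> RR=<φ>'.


duty=5 offsets: FL=2 FR=1 RL=5 RR=3

duty β = stance ticks per leg = 5
FL: stance ticks = 5; W→S at t=6 → φ=2
FR: stance ticks = 5; W→S at t=7 → φ=1
RL: stance ticks = 5; W→S at t=3 → φ=5
RR: stance ticks = 5; W→S at t=5 → φ=3


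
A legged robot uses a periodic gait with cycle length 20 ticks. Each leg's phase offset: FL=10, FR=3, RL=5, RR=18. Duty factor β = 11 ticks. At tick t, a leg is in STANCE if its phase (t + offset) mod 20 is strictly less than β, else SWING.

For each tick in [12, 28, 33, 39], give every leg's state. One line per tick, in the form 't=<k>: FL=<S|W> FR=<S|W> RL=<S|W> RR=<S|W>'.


t=12: FL=S FR=W RL=W RR=S
t=28: FL=W FR=W RL=W RR=S
t=33: FL=S FR=W RL=W RR=W
t=39: FL=S FR=S RL=S RR=W

t=12: phase=(2,15,17,10) vs β=11 → FL=S FR=W RL=W RR=S
t=28: phase=(18,11,13,6) vs β=11 → FL=W FR=W RL=W RR=S
t=33: phase=(3,16,18,11) vs β=11 → FL=S FR=W RL=W RR=W
t=39: phase=(9,2,4,17) vs β=11 → FL=S FR=S RL=S RR=W


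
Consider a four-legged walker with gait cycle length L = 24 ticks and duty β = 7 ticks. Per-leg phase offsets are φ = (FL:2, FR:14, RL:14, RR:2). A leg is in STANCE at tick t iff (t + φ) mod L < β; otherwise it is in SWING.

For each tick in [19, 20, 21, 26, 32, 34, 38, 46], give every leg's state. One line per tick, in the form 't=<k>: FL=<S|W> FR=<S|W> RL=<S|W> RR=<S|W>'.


t=19: phase=(21,9,9,21) vs β=7 → FL=W FR=W RL=W RR=W
t=20: phase=(22,10,10,22) vs β=7 → FL=W FR=W RL=W RR=W
t=21: phase=(23,11,11,23) vs β=7 → FL=W FR=W RL=W RR=W
t=26: phase=(4,16,16,4) vs β=7 → FL=S FR=W RL=W RR=S
t=32: phase=(10,22,22,10) vs β=7 → FL=W FR=W RL=W RR=W
t=34: phase=(12,0,0,12) vs β=7 → FL=W FR=S RL=S RR=W
t=38: phase=(16,4,4,16) vs β=7 → FL=W FR=S RL=S RR=W
t=46: phase=(0,12,12,0) vs β=7 → FL=S FR=W RL=W RR=S

t=19: FL=W FR=W RL=W RR=W
t=20: FL=W FR=W RL=W RR=W
t=21: FL=W FR=W RL=W RR=W
t=26: FL=S FR=W RL=W RR=S
t=32: FL=W FR=W RL=W RR=W
t=34: FL=W FR=S RL=S RR=W
t=38: FL=W FR=S RL=S RR=W
t=46: FL=S FR=W RL=W RR=S


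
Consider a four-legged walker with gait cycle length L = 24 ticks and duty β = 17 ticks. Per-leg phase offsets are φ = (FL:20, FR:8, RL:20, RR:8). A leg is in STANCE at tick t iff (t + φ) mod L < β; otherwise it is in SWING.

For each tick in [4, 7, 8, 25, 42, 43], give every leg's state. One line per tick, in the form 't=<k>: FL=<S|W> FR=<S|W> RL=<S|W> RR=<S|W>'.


t=4: FL=S FR=S RL=S RR=S
t=7: FL=S FR=S RL=S RR=S
t=8: FL=S FR=S RL=S RR=S
t=25: FL=W FR=S RL=W RR=S
t=42: FL=S FR=S RL=S RR=S
t=43: FL=S FR=S RL=S RR=S

t=4: phase=(0,12,0,12) vs β=17 → FL=S FR=S RL=S RR=S
t=7: phase=(3,15,3,15) vs β=17 → FL=S FR=S RL=S RR=S
t=8: phase=(4,16,4,16) vs β=17 → FL=S FR=S RL=S RR=S
t=25: phase=(21,9,21,9) vs β=17 → FL=W FR=S RL=W RR=S
t=42: phase=(14,2,14,2) vs β=17 → FL=S FR=S RL=S RR=S
t=43: phase=(15,3,15,3) vs β=17 → FL=S FR=S RL=S RR=S


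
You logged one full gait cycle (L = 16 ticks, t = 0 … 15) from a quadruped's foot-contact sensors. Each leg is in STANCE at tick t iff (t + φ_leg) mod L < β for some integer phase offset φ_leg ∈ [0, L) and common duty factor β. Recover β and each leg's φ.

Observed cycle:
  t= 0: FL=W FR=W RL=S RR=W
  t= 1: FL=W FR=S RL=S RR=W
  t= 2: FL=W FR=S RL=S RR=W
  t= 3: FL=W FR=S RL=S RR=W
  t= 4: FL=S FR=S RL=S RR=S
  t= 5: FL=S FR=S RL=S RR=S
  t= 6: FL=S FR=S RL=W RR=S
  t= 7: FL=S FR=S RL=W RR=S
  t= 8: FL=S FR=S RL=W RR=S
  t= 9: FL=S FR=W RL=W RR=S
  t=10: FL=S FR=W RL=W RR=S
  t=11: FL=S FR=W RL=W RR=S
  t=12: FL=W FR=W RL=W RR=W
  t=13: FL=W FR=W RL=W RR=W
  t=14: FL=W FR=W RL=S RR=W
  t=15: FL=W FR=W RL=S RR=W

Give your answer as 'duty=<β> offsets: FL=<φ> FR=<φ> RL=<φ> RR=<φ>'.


duty=8 offsets: FL=12 FR=15 RL=2 RR=12

duty β = stance ticks per leg = 8
FL: stance ticks = 8; W→S at t=4 → φ=12
FR: stance ticks = 8; W→S at t=1 → φ=15
RL: stance ticks = 8; W→S at t=14 → φ=2
RR: stance ticks = 8; W→S at t=4 → φ=12


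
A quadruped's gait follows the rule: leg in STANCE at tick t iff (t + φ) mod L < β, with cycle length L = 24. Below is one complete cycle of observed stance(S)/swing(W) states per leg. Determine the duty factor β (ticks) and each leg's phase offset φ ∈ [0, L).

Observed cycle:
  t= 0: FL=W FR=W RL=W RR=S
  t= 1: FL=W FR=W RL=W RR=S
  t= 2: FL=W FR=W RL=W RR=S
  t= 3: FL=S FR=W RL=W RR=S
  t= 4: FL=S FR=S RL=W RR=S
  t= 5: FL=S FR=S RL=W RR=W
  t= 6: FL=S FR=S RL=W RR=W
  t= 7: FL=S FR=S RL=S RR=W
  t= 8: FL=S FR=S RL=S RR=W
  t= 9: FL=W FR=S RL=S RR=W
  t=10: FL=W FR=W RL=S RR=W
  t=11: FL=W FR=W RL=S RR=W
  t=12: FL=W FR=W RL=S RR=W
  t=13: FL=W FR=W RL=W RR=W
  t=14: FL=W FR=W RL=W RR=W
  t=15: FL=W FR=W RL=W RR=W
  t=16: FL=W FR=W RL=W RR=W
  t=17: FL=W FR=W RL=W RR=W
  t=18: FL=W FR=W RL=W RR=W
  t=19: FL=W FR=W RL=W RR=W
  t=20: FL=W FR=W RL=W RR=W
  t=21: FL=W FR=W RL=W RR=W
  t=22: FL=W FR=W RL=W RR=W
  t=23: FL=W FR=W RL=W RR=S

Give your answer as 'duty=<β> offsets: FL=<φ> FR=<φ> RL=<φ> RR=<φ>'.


duty=6 offsets: FL=21 FR=20 RL=17 RR=1

duty β = stance ticks per leg = 6
FL: stance ticks = 6; W→S at t=3 → φ=21
FR: stance ticks = 6; W→S at t=4 → φ=20
RL: stance ticks = 6; W→S at t=7 → φ=17
RR: stance ticks = 6; W→S at t=23 → φ=1


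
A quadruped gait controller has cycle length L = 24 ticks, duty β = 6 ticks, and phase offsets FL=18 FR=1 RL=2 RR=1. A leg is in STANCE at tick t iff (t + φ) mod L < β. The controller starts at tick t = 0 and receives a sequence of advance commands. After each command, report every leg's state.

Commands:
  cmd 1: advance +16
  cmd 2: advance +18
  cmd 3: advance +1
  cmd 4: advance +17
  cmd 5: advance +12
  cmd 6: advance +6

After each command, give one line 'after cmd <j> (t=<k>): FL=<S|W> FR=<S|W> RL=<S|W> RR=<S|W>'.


after cmd 1 (t=16): FL=W FR=W RL=W RR=W
after cmd 2 (t=34): FL=S FR=W RL=W RR=W
after cmd 3 (t=35): FL=S FR=W RL=W RR=W
after cmd 4 (t=52): FL=W FR=S RL=W RR=S
after cmd 5 (t=64): FL=W FR=W RL=W RR=W
after cmd 6 (t=70): FL=W FR=W RL=S RR=W

start t=0: FL=W FR=S RL=S RR=S
cmd 1: advance +16 → t=16, phase=(10,17,18,17) → FL=W FR=W RL=W RR=W
cmd 2: advance +18 → t=34, phase=(4,11,12,11) → FL=S FR=W RL=W RR=W
cmd 3: advance +1 → t=35, phase=(5,12,13,12) → FL=S FR=W RL=W RR=W
cmd 4: advance +17 → t=52, phase=(22,5,6,5) → FL=W FR=S RL=W RR=S
cmd 5: advance +12 → t=64, phase=(10,17,18,17) → FL=W FR=W RL=W RR=W
cmd 6: advance +6 → t=70, phase=(16,23,0,23) → FL=W FR=W RL=S RR=W
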